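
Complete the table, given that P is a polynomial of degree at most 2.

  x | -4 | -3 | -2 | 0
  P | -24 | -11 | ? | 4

The 3 known values determine P uniquely (degree ≤ 2).
Evaluate each Lagrange basis at x = -2:
L_0(-2) = (1)·(-2)/[(-1)·(-4)] = -1/2
L_1(-2) = (2)·(-2)/[(1)·(-3)] = 4/3
L_2(-2) = (2)·(1)/[(4)·(3)] = 1/6
Sum: (-24)·(-1/2) + (-11)·(4/3) + 4·(1/6) = -2

-2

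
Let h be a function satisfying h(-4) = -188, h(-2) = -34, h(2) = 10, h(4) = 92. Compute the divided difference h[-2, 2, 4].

5

h[-2,2] = (10 - (-34)) / (2 - (-2)) = 11
h[2,4] = (92 - 10) / (4 - 2) = 41
h[-2,2,4] = (41 - 11) / (4 - (-2)) = 5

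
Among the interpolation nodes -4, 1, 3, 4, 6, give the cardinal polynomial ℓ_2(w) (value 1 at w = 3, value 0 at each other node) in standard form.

ℓ_2(w) = (w + 4)(w - 1)(w - 4)(w - 6) / [(7)·(2)·(-1)·(-3)]
       = (w^4 - 7w^3 - 10w^2 + 112w - 96) / (42)

ℓ_2(w) = (1/42)w^4 - (1/6)w^3 - (5/21)w^2 + (8/3)w - 16/7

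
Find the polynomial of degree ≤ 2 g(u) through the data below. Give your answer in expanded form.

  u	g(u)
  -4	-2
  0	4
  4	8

Newton's divided differences:
g[-4,0] = (4 - (-2)) / (0 - (-4)) = 3/2
g[0,4] = (8 - 4) / (4 - 0) = 1
g[-4,0,4] = (1 - 3/2) / (4 - (-4)) = -1/16
g(u) = -2 + (3/2)·(u + 4) + (-1/16)·(u + 4)u
Expanding: g(u) = -(1/16)u^2 + (5/4)u + 4

g(u) = -(1/16)u^2 + (5/4)u + 4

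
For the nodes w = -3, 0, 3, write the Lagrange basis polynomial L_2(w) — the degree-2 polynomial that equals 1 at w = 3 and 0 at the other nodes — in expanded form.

L_2(w) = (1/18)w^2 + (1/6)w

L_2(w) = (w + 3)w / [(6)·(3)]
       = (w^2 + 3w) / (18)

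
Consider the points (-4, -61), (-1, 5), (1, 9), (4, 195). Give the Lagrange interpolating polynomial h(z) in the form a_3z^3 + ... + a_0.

Build the Lagrange basis polynomials:
L_0(z) = (z + 1)(z - 1)(z - 4) / [-120] = -(1/120)z^3 + (1/30)z^2 + (1/120)z - 1/30
L_1(z) = (z + 4)(z - 1)(z - 4) / [30] = (1/30)z^3 - (1/30)z^2 - (8/15)z + 8/15
L_2(z) = (z + 4)(z + 1)(z - 4) / [-30] = -(1/30)z^3 - (1/30)z^2 + (8/15)z + 8/15
L_3(z) = (z + 4)(z + 1)(z - 1) / [120] = (1/120)z^3 + (1/30)z^2 - (1/120)z - 1/30
h(z) = (-61)·L_0 + 5·L_1 + 9·L_2 + 195·L_3
  (-61)·L_0(z) = (61/120)z^3 - (61/30)z^2 - (61/120)z + 61/30
  5·L_1(z) = (1/6)z^3 - (1/6)z^2 - (8/3)z + 8/3
  9·L_2(z) = -(3/10)z^3 - (3/10)z^2 + (24/5)z + 24/5
  195·L_3(z) = (13/8)z^3 + (13/2)z^2 - (13/8)z - 13/2
Adding term by term: 2z^3 + 4z^2 + 3

h(z) = 2z^3 + 4z^2 + 3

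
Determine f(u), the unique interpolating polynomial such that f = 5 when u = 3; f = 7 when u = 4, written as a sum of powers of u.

L_0(u) = (u - 4) / [-1] = -u + 4
L_1(u) = (u - 3) / [1] = u - 3
f(u) = 5·L_0 + 7·L_1
  5·L_0(u) = -5u + 20
  7·L_1(u) = 7u - 21
Adding term by term: 2u - 1

f(u) = 2u - 1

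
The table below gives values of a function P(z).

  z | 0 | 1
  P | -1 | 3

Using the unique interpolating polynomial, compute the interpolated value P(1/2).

Evaluate each Lagrange basis at z = 1/2:
L_0(1/2) = (-1/2)/[(-1)] = 1/2
L_1(1/2) = (1/2)/[(1)] = 1/2
Sum: (-1)·(1/2) + 3·(1/2) = 1

1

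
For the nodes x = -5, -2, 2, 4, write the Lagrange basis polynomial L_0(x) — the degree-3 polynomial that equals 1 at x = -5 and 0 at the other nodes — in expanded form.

L_0(x) = (x + 2)(x - 2)(x - 4) / [(-3)·(-7)·(-9)]
       = (x^3 - 4x^2 - 4x + 16) / (-189)

L_0(x) = -(1/189)x^3 + (4/189)x^2 + (4/189)x - 16/189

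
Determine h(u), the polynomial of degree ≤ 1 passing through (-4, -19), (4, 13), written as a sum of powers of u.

h(u) = 4u - 3

Build the Lagrange basis polynomials:
L_0(u) = (u - 4) / [-8] = -(1/8)u + 1/2
L_1(u) = (u + 4) / [8] = (1/8)u + 1/2
h(u) = (-19)·L_0 + 13·L_1
  (-19)·L_0(u) = (19/8)u - 19/2
  13·L_1(u) = (13/8)u + 13/2
Adding term by term: 4u - 3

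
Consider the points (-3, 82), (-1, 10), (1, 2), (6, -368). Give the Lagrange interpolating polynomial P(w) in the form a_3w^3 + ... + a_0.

P(w) = -2w^3 + 2w^2 - 2w + 4

Build the Lagrange basis polynomials:
L_0(w) = (w + 1)(w - 1)(w - 6) / [-72] = -(1/72)w^3 + (1/12)w^2 + (1/72)w - 1/12
L_1(w) = (w + 3)(w - 1)(w - 6) / [28] = (1/28)w^3 - (1/7)w^2 - (15/28)w + 9/14
L_2(w) = (w + 3)(w + 1)(w - 6) / [-40] = -(1/40)w^3 + (1/20)w^2 + (21/40)w + 9/20
L_3(w) = (w + 3)(w + 1)(w - 1) / [315] = (1/315)w^3 + (1/105)w^2 - (1/315)w - 1/105
P(w) = 82·L_0 + 10·L_1 + 2·L_2 + (-368)·L_3
  82·L_0(w) = -(41/36)w^3 + (41/6)w^2 + (41/36)w - 41/6
  10·L_1(w) = (5/14)w^3 - (10/7)w^2 - (75/14)w + 45/7
  2·L_2(w) = -(1/20)w^3 + (1/10)w^2 + (21/20)w + 9/10
  (-368)·L_3(w) = -(368/315)w^3 - (368/105)w^2 + (368/315)w + 368/105
Adding term by term: -2w^3 + 2w^2 - 2w + 4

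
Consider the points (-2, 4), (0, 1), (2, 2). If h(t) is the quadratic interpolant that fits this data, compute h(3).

4

Using Newton's divided-difference form:
h[-2,0] = (1 - 4) / (0 - (-2)) = -3/2
h[0,2] = (2 - 1) / (2 - 0) = 1/2
h[-2,0,2] = (1/2 - (-3/2)) / (2 - (-2)) = 1/2
h(3) = 4 + (-3/2)·(5) + (1/2)·(5)·(3) = 4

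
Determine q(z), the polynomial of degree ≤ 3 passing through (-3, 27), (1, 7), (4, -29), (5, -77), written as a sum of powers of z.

q(z) = -z^3 + z^2 + 4z + 3

L_0(z) = (z - 1)(z - 4)(z - 5) / [-224] = -(1/224)z^3 + (5/112)z^2 - (29/224)z + 5/56
L_1(z) = (z + 3)(z - 4)(z - 5) / [48] = (1/48)z^3 - (1/8)z^2 - (7/48)z + 5/4
L_2(z) = (z + 3)(z - 1)(z - 5) / [-21] = -(1/21)z^3 + (1/7)z^2 + (13/21)z - 5/7
L_3(z) = (z + 3)(z - 1)(z - 4) / [32] = (1/32)z^3 - (1/16)z^2 - (11/32)z + 3/8
q(z) = 27·L_0 + 7·L_1 + (-29)·L_2 + (-77)·L_3
  27·L_0(z) = -(27/224)z^3 + (135/112)z^2 - (783/224)z + 135/56
  7·L_1(z) = (7/48)z^3 - (7/8)z^2 - (49/48)z + 35/4
  (-29)·L_2(z) = (29/21)z^3 - (29/7)z^2 - (377/21)z + 145/7
  (-77)·L_3(z) = -(77/32)z^3 + (77/16)z^2 + (847/32)z - 231/8
Adding term by term: -z^3 + z^2 + 4z + 3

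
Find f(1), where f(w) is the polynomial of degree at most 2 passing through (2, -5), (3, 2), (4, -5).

Using Newton's divided-difference form:
f[2,3] = (2 - (-5)) / (3 - 2) = 7
f[3,4] = (-5 - 2) / (4 - 3) = -7
f[2,3,4] = (-7 - 7) / (4 - 2) = -7
f(1) = -5 + 7·(-1) + (-7)·(-1)·(-2) = -26

-26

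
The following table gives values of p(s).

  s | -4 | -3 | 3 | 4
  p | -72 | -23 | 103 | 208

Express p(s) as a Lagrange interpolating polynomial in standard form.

p(s) = 2s^3 + 4s^2 + 3s + 4

L_0(s) = (s + 3)(s - 3)(s - 4) / [-56] = -(1/56)s^3 + (1/14)s^2 + (9/56)s - 9/14
L_1(s) = (s + 4)(s - 3)(s - 4) / [42] = (1/42)s^3 - (1/14)s^2 - (8/21)s + 8/7
L_2(s) = (s + 4)(s + 3)(s - 4) / [-42] = -(1/42)s^3 - (1/14)s^2 + (8/21)s + 8/7
L_3(s) = (s + 4)(s + 3)(s - 3) / [56] = (1/56)s^3 + (1/14)s^2 - (9/56)s - 9/14
p(s) = (-72)·L_0 + (-23)·L_1 + 103·L_2 + 208·L_3
  (-72)·L_0(s) = (9/7)s^3 - (36/7)s^2 - (81/7)s + 324/7
  (-23)·L_1(s) = -(23/42)s^3 + (23/14)s^2 + (184/21)s - 184/7
  103·L_2(s) = -(103/42)s^3 - (103/14)s^2 + (824/21)s + 824/7
  208·L_3(s) = (26/7)s^3 + (104/7)s^2 - (234/7)s - 936/7
Adding term by term: 2s^3 + 4s^2 + 3s + 4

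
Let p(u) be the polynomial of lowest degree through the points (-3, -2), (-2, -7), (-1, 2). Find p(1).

62

Evaluate each Lagrange basis at u = 1:
L_0(1) = (3)·(2)/[(-1)·(-2)] = 3
L_1(1) = (4)·(2)/[(1)·(-1)] = -8
L_2(1) = (4)·(3)/[(2)·(1)] = 6
Sum: (-2)·(3) + (-7)·(-8) + 2·(6) = 62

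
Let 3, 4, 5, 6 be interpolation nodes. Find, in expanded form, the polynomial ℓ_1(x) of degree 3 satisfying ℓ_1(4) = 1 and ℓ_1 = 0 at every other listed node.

ℓ_1(x) = (1/2)x^3 - 7x^2 + (63/2)x - 45

ℓ_1(x) = (x - 3)(x - 5)(x - 6) / [(1)·(-1)·(-2)]
       = (x^3 - 14x^2 + 63x - 90) / (2)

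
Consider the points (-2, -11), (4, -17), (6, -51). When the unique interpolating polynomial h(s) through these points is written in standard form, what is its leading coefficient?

Build the Lagrange basis polynomials:
L_0(s) = (s - 4)(s - 6) / [48] = (1/48)s^2 - (5/24)s + 1/2
L_1(s) = (s + 2)(s - 6) / [-12] = -(1/12)s^2 + (1/3)s + 1
L_2(s) = (s + 2)(s - 4) / [16] = (1/16)s^2 - (1/8)s - 1/2
h(s) = (-11)·L_0 + (-17)·L_1 + (-51)·L_2
Only the coefficient of s^2 is needed; take it from each L_i and combine:
(-11)·(1/48) + (-17)·(-1/12) + (-51)·(1/16) = -2

-2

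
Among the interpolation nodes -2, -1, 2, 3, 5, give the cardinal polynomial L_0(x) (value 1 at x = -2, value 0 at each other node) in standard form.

L_0(x) = (1/140)x^4 - (9/140)x^3 + (3/20)x^2 + (1/140)x - 3/14

L_0(x) = (x + 1)(x - 2)(x - 3)(x - 5) / [(-1)·(-4)·(-5)·(-7)]
       = (x^4 - 9x^3 + 21x^2 + x - 30) / (140)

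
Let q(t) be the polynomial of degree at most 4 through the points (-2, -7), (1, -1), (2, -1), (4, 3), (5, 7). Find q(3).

2/9

L_0(3) = (2)·(1)·(-1)·(-2)/[(-3)·(-4)·(-6)·(-7)] = 1/126
L_1(3) = (5)·(1)·(-1)·(-2)/[(3)·(-1)·(-3)·(-4)] = -5/18
L_2(3) = (5)·(2)·(-1)·(-2)/[(4)·(1)·(-2)·(-3)] = 5/6
L_3(3) = (5)·(2)·(1)·(-2)/[(6)·(3)·(2)·(-1)] = 5/9
L_4(3) = (5)·(2)·(1)·(-1)/[(7)·(4)·(3)·(1)] = -5/42
Sum: (-7)·(1/126) + (-1)·(-5/18) + (-1)·(5/6) + 3·(5/9) + 7·(-5/42) = 2/9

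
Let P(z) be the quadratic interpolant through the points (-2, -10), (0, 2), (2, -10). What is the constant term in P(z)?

2

L_0(z) = z(z - 2) / [8] = (1/8)z^2 - (1/4)z
L_1(z) = (z + 2)(z - 2) / [-4] = -(1/4)z^2 + 1
L_2(z) = (z + 2)z / [8] = (1/8)z^2 + (1/4)z
P(z) = (-10)·L_0 + 2·L_1 + (-10)·L_2
Only the constant term is needed; take it from each L_i and combine:
(-10)·(0) + 2·(1) + (-10)·(0) = 2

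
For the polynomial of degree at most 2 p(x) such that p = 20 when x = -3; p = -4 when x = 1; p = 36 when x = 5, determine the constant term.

L_0(x) = (x - 1)(x - 5) / [32] = (1/32)x^2 - (3/16)x + 5/32
L_1(x) = (x + 3)(x - 5) / [-16] = -(1/16)x^2 + (1/8)x + 15/16
L_2(x) = (x + 3)(x - 1) / [32] = (1/32)x^2 + (1/16)x - 3/32
p(x) = 20·L_0 + (-4)·L_1 + 36·L_2
Only the constant term is needed; take it from each L_i and combine:
20·(5/32) + (-4)·(15/16) + 36·(-3/32) = -4

-4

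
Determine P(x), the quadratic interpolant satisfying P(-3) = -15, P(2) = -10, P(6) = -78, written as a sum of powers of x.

Newton's divided differences:
P[-3,2] = (-10 - (-15)) / (2 - (-3)) = 1
P[2,6] = (-78 - (-10)) / (6 - 2) = -17
P[-3,2,6] = (-17 - 1) / (6 - (-3)) = -2
P(x) = -15 + 1·(x + 3) + (-2)·(x + 3)(x - 2)
Expanding: P(x) = -2x^2 - x

P(x) = -2x^2 - x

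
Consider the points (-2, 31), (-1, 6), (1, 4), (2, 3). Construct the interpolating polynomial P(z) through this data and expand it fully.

P(z) = -2z^3 + 4z^2 + z + 1

Newton's divided differences:
P[-2,-1] = (6 - 31) / (-1 - (-2)) = -25
P[-1,1] = (4 - 6) / (1 - (-1)) = -1
P[1,2] = (3 - 4) / (2 - 1) = -1
P[-2,-1,1] = (-1 - (-25)) / (1 - (-2)) = 8
P[-1,1,2] = (-1 - (-1)) / (2 - (-1)) = 0
P[-2,-1,1,2] = (0 - 8) / (2 - (-2)) = -2
P(z) = 31 + (-25)·(z + 2) + 8·(z + 2)(z + 1) + (-2)·(z + 2)(z + 1)(z - 1)
Expanding: P(z) = -2z^3 + 4z^2 + z + 1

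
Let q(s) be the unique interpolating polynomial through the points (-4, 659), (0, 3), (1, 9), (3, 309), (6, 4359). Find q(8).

13379

Using Newton's divided-difference form:
q[-4,0] = (3 - 659) / (0 - (-4)) = -164
q[0,1] = (9 - 3) / (1 - 0) = 6
q[1,3] = (309 - 9) / (3 - 1) = 150
q[3,6] = (4359 - 309) / (6 - 3) = 1350
q[-4,0,1] = (6 - (-164)) / (1 - (-4)) = 34
q[0,1,3] = (150 - 6) / (3 - 0) = 48
q[1,3,6] = (1350 - 150) / (6 - 1) = 240
q[-4,0,1,3] = (48 - 34) / (3 - (-4)) = 2
q[0,1,3,6] = (240 - 48) / (6 - 0) = 32
q[-4,0,1,3,6] = (32 - 2) / (6 - (-4)) = 3
q(8) = 659 + (-164)·(12) + 34·(12)·(8) + 2·(12)·(8)·(7) + 3·(12)·(8)·(7)·(5) = 13379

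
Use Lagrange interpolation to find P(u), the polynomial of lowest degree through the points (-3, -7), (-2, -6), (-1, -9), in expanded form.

L_0(u) = (u + 2)(u + 1) / [2] = (1/2)u^2 + (3/2)u + 1
L_1(u) = (u + 3)(u + 1) / [-1] = -u^2 - 4u - 3
L_2(u) = (u + 3)(u + 2) / [2] = (1/2)u^2 + (5/2)u + 3
P(u) = (-7)·L_0 + (-6)·L_1 + (-9)·L_2
  (-7)·L_0(u) = -(7/2)u^2 - (21/2)u - 7
  (-6)·L_1(u) = 6u^2 + 24u + 18
  (-9)·L_2(u) = -(9/2)u^2 - (45/2)u - 27
Adding term by term: -2u^2 - 9u - 16

P(u) = -2u^2 - 9u - 16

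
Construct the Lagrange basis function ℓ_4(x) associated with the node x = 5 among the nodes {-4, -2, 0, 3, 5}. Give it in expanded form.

ℓ_4(x) = (1/630)x^4 + (1/210)x^3 - (1/63)x^2 - (4/105)x

ℓ_4(x) = (x + 4)(x + 2)x(x - 3) / [(9)·(7)·(5)·(2)]
       = (x^4 + 3x^3 - 10x^2 - 24x) / (630)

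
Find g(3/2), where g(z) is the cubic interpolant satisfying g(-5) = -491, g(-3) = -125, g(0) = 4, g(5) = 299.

Evaluate each Lagrange basis at z = 3/2:
L_0(3/2) = (9/2)·(3/2)·(-7/2)/[(-2)·(-5)·(-10)] = 189/800
L_1(3/2) = (13/2)·(3/2)·(-7/2)/[(2)·(-3)·(-8)] = -91/128
L_2(3/2) = (13/2)·(9/2)·(-7/2)/[(5)·(3)·(-5)] = 273/200
L_3(3/2) = (13/2)·(9/2)·(3/2)/[(10)·(8)·(5)] = 351/3200
Sum: (-491)·(189/800) + (-125)·(-91/128) + 4·(273/200) + 299·(351/3200) = 89/8

89/8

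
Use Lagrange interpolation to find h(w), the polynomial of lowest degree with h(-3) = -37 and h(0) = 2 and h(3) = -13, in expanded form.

h(w) = -3w^2 + 4w + 2

Build the Lagrange basis polynomials:
L_0(w) = w(w - 3) / [18] = (1/18)w^2 - (1/6)w
L_1(w) = (w + 3)(w - 3) / [-9] = -(1/9)w^2 + 1
L_2(w) = (w + 3)w / [18] = (1/18)w^2 + (1/6)w
h(w) = (-37)·L_0 + 2·L_1 + (-13)·L_2
  (-37)·L_0(w) = -(37/18)w^2 + (37/6)w
  2·L_1(w) = -(2/9)w^2 + 2
  (-13)·L_2(w) = -(13/18)w^2 - (13/6)w
Adding term by term: -3w^2 + 4w + 2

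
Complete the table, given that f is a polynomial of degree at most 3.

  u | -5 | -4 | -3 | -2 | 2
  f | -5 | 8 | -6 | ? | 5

The 4 known values determine f uniquely (degree ≤ 3).
Evaluate each Lagrange basis at u = -2:
L_0(-2) = (2)·(1)·(-4)/[(-1)·(-2)·(-7)] = 4/7
L_1(-2) = (3)·(1)·(-4)/[(1)·(-1)·(-6)] = -2
L_2(-2) = (3)·(2)·(-4)/[(2)·(1)·(-5)] = 12/5
L_3(-2) = (3)·(2)·(1)/[(7)·(6)·(5)] = 1/35
Sum: (-5)·(4/7) + 8·(-2) + (-6)·(12/5) + 5·(1/35) = -1159/35

-1159/35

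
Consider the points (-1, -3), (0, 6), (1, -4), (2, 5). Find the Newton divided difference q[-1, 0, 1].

-19/2

q[-1,0] = (6 - (-3)) / (0 - (-1)) = 9
q[0,1] = (-4 - 6) / (1 - 0) = -10
q[-1,0,1] = (-10 - 9) / (1 - (-1)) = -19/2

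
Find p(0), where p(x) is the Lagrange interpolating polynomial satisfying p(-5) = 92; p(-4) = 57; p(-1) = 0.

-3

Evaluate each Lagrange basis at x = 0:
L_0(0) = (4)·(1)/[(-1)·(-4)] = 1
L_1(0) = (5)·(1)/[(1)·(-3)] = -5/3
L_2(0) = (5)·(4)/[(4)·(3)] = 5/3
Sum: 92·(1) + 57·(-5/3) + 0 = -3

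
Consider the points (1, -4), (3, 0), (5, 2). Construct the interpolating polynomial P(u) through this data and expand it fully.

Build the Lagrange basis polynomials:
L_0(u) = (u - 3)(u - 5) / [8] = (1/8)u^2 - u + 15/8
L_1(u) = (u - 1)(u - 5) / [-4] = -(1/4)u^2 + (3/2)u - 5/4
L_2(u) = (u - 1)(u - 3) / [8] = (1/8)u^2 - (1/2)u + 3/8
P(u) = (-4)·L_0 + 0·L_1 + 2·L_2
  (-4)·L_0(u) = -(1/2)u^2 + 4u - 15/2
  0·L_1(u) = 0
  2·L_2(u) = (1/4)u^2 - u + 3/4
Adding term by term: -(1/4)u^2 + 3u - 27/4

P(u) = -(1/4)u^2 + 3u - 27/4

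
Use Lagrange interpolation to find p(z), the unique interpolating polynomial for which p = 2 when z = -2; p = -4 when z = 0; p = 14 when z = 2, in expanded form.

p(z) = 3z^2 + 3z - 4

Build the Lagrange basis polynomials:
L_0(z) = z(z - 2) / [8] = (1/8)z^2 - (1/4)z
L_1(z) = (z + 2)(z - 2) / [-4] = -(1/4)z^2 + 1
L_2(z) = (z + 2)z / [8] = (1/8)z^2 + (1/4)z
p(z) = 2·L_0 + (-4)·L_1 + 14·L_2
  2·L_0(z) = (1/4)z^2 - (1/2)z
  (-4)·L_1(z) = z^2 - 4
  14·L_2(z) = (7/4)z^2 + (7/2)z
Adding term by term: 3z^2 + 3z - 4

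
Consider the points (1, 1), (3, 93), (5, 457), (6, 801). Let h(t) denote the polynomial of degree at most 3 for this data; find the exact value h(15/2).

Using Newton's divided-difference form:
h[1,3] = (93 - 1) / (3 - 1) = 46
h[3,5] = (457 - 93) / (5 - 3) = 182
h[5,6] = (801 - 457) / (6 - 5) = 344
h[1,3,5] = (182 - 46) / (5 - 1) = 34
h[3,5,6] = (344 - 182) / (6 - 3) = 54
h[1,3,5,6] = (54 - 34) / (6 - 1) = 4
h(15/2) = 1 + 46·(13/2) + 34·(13/2)·(9/2) + 4·(13/2)·(9/2)·(5/2) = 1587

1587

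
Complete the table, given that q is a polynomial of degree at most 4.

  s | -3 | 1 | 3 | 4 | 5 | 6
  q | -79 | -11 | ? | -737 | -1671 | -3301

-265

The 5 known values determine q uniquely (degree ≤ 4).
Evaluate each Lagrange basis at s = 3:
L_0(3) = (2)·(-1)·(-2)·(-3)/[(-4)·(-7)·(-8)·(-9)] = -1/168
L_1(3) = (6)·(-1)·(-2)·(-3)/[(4)·(-3)·(-4)·(-5)] = 3/20
L_2(3) = (6)·(2)·(-2)·(-3)/[(7)·(3)·(-1)·(-2)] = 12/7
L_3(3) = (6)·(2)·(-1)·(-3)/[(8)·(4)·(1)·(-1)] = -9/8
L_4(3) = (6)·(2)·(-1)·(-2)/[(9)·(5)·(2)·(1)] = 4/15
Sum: (-79)·(-1/168) + (-11)·(3/20) + (-737)·(12/7) + (-1671)·(-9/8) + (-3301)·(4/15) = -265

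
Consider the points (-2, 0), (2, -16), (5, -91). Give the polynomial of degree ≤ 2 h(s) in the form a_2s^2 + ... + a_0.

Newton's divided differences:
h[-2,2] = (-16 - 0) / (2 - (-2)) = -4
h[2,5] = (-91 - (-16)) / (5 - 2) = -25
h[-2,2,5] = (-25 - (-4)) / (5 - (-2)) = -3
h(s) = (-4)·(s + 2) + (-3)·(s + 2)(s - 2)
Expanding: h(s) = -3s^2 - 4s + 4

h(s) = -3s^2 - 4s + 4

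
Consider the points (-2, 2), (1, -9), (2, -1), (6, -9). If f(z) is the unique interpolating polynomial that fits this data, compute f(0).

Using Newton's divided-difference form:
f[-2,1] = (-9 - 2) / (1 - (-2)) = -11/3
f[1,2] = (-1 - (-9)) / (2 - 1) = 8
f[2,6] = (-9 - (-1)) / (6 - 2) = -2
f[-2,1,2] = (8 - (-11/3)) / (2 - (-2)) = 35/12
f[1,2,6] = (-2 - 8) / (6 - 1) = -2
f[-2,1,2,6] = (-2 - 35/12) / (6 - (-2)) = -59/96
f(0) = 2 + (-11/3)·(2) + (35/12)·(2)·(-1) + (-59/96)·(2)·(-1)·(-2) = -109/8

-109/8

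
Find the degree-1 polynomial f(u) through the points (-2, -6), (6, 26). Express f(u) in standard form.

L_0(u) = (u - 6) / [-8] = -(1/8)u + 3/4
L_1(u) = (u + 2) / [8] = (1/8)u + 1/4
f(u) = (-6)·L_0 + 26·L_1
  (-6)·L_0(u) = (3/4)u - 9/2
  26·L_1(u) = (13/4)u + 13/2
Adding term by term: 4u + 2

f(u) = 4u + 2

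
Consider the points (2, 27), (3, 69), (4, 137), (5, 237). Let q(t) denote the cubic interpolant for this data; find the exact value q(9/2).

L_0(9/2) = (3/2)·(1/2)·(-1/2)/[(-1)·(-2)·(-3)] = 1/16
L_1(9/2) = (5/2)·(1/2)·(-1/2)/[(1)·(-1)·(-2)] = -5/16
L_2(9/2) = (5/2)·(3/2)·(-1/2)/[(2)·(1)·(-1)] = 15/16
L_3(9/2) = (5/2)·(3/2)·(1/2)/[(3)·(2)·(1)] = 5/16
Sum: 27·(1/16) + 69·(-5/16) + 137·(15/16) + 237·(5/16) = 1461/8

1461/8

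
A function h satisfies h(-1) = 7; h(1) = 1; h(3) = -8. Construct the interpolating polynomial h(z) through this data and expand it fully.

L_0(z) = (z - 1)(z - 3) / [8] = (1/8)z^2 - (1/2)z + 3/8
L_1(z) = (z + 1)(z - 3) / [-4] = -(1/4)z^2 + (1/2)z + 3/4
L_2(z) = (z + 1)(z - 1) / [8] = (1/8)z^2 - 1/8
h(z) = 7·L_0 + 1·L_1 + (-8)·L_2
  7·L_0(z) = (7/8)z^2 - (7/2)z + 21/8
  1·L_1(z) = -(1/4)z^2 + (1/2)z + 3/4
  (-8)·L_2(z) = -z^2 + 1
Adding term by term: -(3/8)z^2 - 3z + 35/8

h(z) = -(3/8)z^2 - 3z + 35/8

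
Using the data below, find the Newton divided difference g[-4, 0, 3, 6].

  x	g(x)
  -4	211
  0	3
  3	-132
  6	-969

g[-4,0] = (3 - 211) / (0 - (-4)) = -52
g[0,3] = (-132 - 3) / (3 - 0) = -45
g[3,6] = (-969 - (-132)) / (6 - 3) = -279
g[-4,0,3] = (-45 - (-52)) / (3 - (-4)) = 1
g[0,3,6] = (-279 - (-45)) / (6 - 0) = -39
g[-4,0,3,6] = (-39 - 1) / (6 - (-4)) = -4

-4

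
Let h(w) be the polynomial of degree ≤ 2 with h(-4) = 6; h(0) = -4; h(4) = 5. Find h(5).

Evaluate each Lagrange basis at w = 5:
L_0(5) = (5)·(1)/[(-4)·(-8)] = 5/32
L_1(5) = (9)·(1)/[(4)·(-4)] = -9/16
L_2(5) = (9)·(5)/[(8)·(4)] = 45/32
Sum: 6·(5/32) + (-4)·(-9/16) + 5·(45/32) = 327/32

327/32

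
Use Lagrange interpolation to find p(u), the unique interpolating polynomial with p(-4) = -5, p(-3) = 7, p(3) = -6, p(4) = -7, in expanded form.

p(u) = (23/84)u^3 - (13/14)u^2 - (389/84)u + 62/7

Build the Lagrange basis polynomials:
L_0(u) = (u + 3)(u - 3)(u - 4) / [-56] = -(1/56)u^3 + (1/14)u^2 + (9/56)u - 9/14
L_1(u) = (u + 4)(u - 3)(u - 4) / [42] = (1/42)u^3 - (1/14)u^2 - (8/21)u + 8/7
L_2(u) = (u + 4)(u + 3)(u - 4) / [-42] = -(1/42)u^3 - (1/14)u^2 + (8/21)u + 8/7
L_3(u) = (u + 4)(u + 3)(u - 3) / [56] = (1/56)u^3 + (1/14)u^2 - (9/56)u - 9/14
p(u) = (-5)·L_0 + 7·L_1 + (-6)·L_2 + (-7)·L_3
  (-5)·L_0(u) = (5/56)u^3 - (5/14)u^2 - (45/56)u + 45/14
  7·L_1(u) = (1/6)u^3 - (1/2)u^2 - (8/3)u + 8
  (-6)·L_2(u) = (1/7)u^3 + (3/7)u^2 - (16/7)u - 48/7
  (-7)·L_3(u) = -(1/8)u^3 - (1/2)u^2 + (9/8)u + 9/2
Adding term by term: (23/84)u^3 - (13/14)u^2 - (389/84)u + 62/7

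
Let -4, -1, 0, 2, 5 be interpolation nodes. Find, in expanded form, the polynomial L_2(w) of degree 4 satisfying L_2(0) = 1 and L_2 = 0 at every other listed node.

L_2(w) = (1/40)w^4 - (1/20)w^3 - (21/40)w^2 + (11/20)w + 1

L_2(w) = (w + 4)(w + 1)(w - 2)(w - 5) / [(4)·(1)·(-2)·(-5)]
       = (w^4 - 2w^3 - 21w^2 + 22w + 40) / (40)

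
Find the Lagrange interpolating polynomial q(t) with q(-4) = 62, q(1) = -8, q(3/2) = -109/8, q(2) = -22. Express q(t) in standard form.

q(t) = -t^3 - t^2 - 4t - 2

Build the Lagrange basis polynomials:
L_0(t) = (t - 1)(t - 3/2)(t - 2) / [-165] = -(1/165)t^3 + (3/110)t^2 - (13/330)t + 1/55
L_1(t) = (t + 4)(t - 3/2)(t - 2) / [5/2] = (2/5)t^3 + (1/5)t^2 - (22/5)t + 24/5
L_2(t) = (t + 4)(t - 1)(t - 2) / [-11/8] = -(8/11)t^3 - (8/11)t^2 + (80/11)t - 64/11
L_3(t) = (t + 4)(t - 1)(t - 3/2) / [3] = (1/3)t^3 + (1/2)t^2 - (17/6)t + 2
q(t) = 62·L_0 + (-8)·L_1 + (-109/8)·L_2 + (-22)·L_3
  62·L_0(t) = -(62/165)t^3 + (93/55)t^2 - (403/165)t + 62/55
  (-8)·L_1(t) = -(16/5)t^3 - (8/5)t^2 + (176/5)t - 192/5
  (-109/8)·L_2(t) = (109/11)t^3 + (109/11)t^2 - (1090/11)t + 872/11
  (-22)·L_3(t) = -(22/3)t^3 - 11t^2 + (187/3)t - 44
Adding term by term: -t^3 - t^2 - 4t - 2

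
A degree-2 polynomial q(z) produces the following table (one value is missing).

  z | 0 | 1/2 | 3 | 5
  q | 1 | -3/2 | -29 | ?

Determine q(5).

-69

The 3 known values determine q uniquely (degree ≤ 2).
Evaluate each Lagrange basis at z = 5:
L_0(5) = (9/2)·(2)/[(-1/2)·(-3)] = 6
L_1(5) = (5)·(2)/[(1/2)·(-5/2)] = -8
L_2(5) = (5)·(9/2)/[(3)·(5/2)] = 3
Sum: 1·(6) + (-3/2)·(-8) + (-29)·(3) = -69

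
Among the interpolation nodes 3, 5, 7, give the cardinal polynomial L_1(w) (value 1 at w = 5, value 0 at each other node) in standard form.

L_1(w) = (w - 3)(w - 7) / [(2)·(-2)]
       = (w^2 - 10w + 21) / (-4)

L_1(w) = -(1/4)w^2 + (5/2)w - 21/4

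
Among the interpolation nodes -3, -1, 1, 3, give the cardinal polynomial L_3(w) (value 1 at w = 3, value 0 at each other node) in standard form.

L_3(w) = (1/48)w^3 + (1/16)w^2 - (1/48)w - 1/16

L_3(w) = (w + 3)(w + 1)(w - 1) / [(6)·(4)·(2)]
       = (w^3 + 3w^2 - w - 3) / (48)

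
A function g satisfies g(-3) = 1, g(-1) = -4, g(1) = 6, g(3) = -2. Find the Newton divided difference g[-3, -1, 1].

15/8

g[-3,-1] = (-4 - 1) / (-1 - (-3)) = -5/2
g[-1,1] = (6 - (-4)) / (1 - (-1)) = 5
g[-3,-1,1] = (5 - (-5/2)) / (1 - (-3)) = 15/8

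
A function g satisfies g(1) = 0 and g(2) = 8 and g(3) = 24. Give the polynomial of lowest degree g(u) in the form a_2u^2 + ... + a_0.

Newton's divided differences:
g[1,2] = (8 - 0) / (2 - 1) = 8
g[2,3] = (24 - 8) / (3 - 2) = 16
g[1,2,3] = (16 - 8) / (3 - 1) = 4
g(u) = 8·(u - 1) + 4·(u - 1)(u - 2)
Expanding: g(u) = 4u^2 - 4u

g(u) = 4u^2 - 4u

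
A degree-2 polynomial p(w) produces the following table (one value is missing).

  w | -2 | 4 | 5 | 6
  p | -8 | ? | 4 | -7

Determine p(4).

The 3 known values determine p uniquely (degree ≤ 2).
L_0(4) = (-1)·(-2)/[(-7)·(-8)] = 1/28
L_1(4) = (6)·(-2)/[(7)·(-1)] = 12/7
L_2(4) = (6)·(-1)/[(8)·(1)] = -3/4
Sum: (-8)·(1/28) + 4·(12/7) + (-7)·(-3/4) = 331/28

331/28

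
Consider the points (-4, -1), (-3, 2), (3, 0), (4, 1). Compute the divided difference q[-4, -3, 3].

-10/21

q[-4,-3] = (2 - (-1)) / (-3 - (-4)) = 3
q[-3,3] = (0 - 2) / (3 - (-3)) = -1/3
q[-4,-3,3] = (-1/3 - 3) / (3 - (-4)) = -10/21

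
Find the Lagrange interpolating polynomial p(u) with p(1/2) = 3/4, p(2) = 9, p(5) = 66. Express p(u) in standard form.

L_0(u) = (u - 2)(u - 5) / [27/4] = (4/27)u^2 - (28/27)u + 40/27
L_1(u) = (u - 1/2)(u - 5) / [-9/2] = -(2/9)u^2 + (11/9)u - 5/9
L_2(u) = (u - 1/2)(u - 2) / [27/2] = (2/27)u^2 - (5/27)u + 2/27
p(u) = (3/4)·L_0 + 9·L_1 + 66·L_2
  (3/4)·L_0(u) = (1/9)u^2 - (7/9)u + 10/9
  9·L_1(u) = -2u^2 + 11u - 5
  66·L_2(u) = (44/9)u^2 - (110/9)u + 44/9
Adding term by term: 3u^2 - 2u + 1

p(u) = 3u^2 - 2u + 1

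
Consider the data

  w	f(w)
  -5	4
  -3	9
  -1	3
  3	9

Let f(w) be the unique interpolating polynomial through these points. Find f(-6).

Evaluate each Lagrange basis at w = -6:
L_0(-6) = (-3)·(-5)·(-9)/[(-2)·(-4)·(-8)] = 135/64
L_1(-6) = (-1)·(-5)·(-9)/[(2)·(-2)·(-6)] = -15/8
L_2(-6) = (-1)·(-3)·(-9)/[(4)·(2)·(-4)] = 27/32
L_3(-6) = (-1)·(-3)·(-5)/[(8)·(6)·(4)] = -5/64
Sum: 4·(135/64) + 9·(-15/8) + 3·(27/32) + 9·(-5/64) = -423/64

-423/64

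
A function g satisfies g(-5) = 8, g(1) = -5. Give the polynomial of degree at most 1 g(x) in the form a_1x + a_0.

g(x) = -(13/6)x - 17/6

L_0(x) = (x - 1) / [-6] = -(1/6)x + 1/6
L_1(x) = (x + 5) / [6] = (1/6)x + 5/6
g(x) = 8·L_0 + (-5)·L_1
  8·L_0(x) = -(4/3)x + 4/3
  (-5)·L_1(x) = -(5/6)x - 25/6
Adding term by term: -(13/6)x - 17/6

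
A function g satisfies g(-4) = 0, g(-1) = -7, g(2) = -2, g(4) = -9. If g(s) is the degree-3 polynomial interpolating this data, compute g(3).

Evaluate each Lagrange basis at s = 3:
L_0(3) = (4)·(1)·(-1)/[(-3)·(-6)·(-8)] = 1/36
L_1(3) = (7)·(1)·(-1)/[(3)·(-3)·(-5)] = -7/45
L_2(3) = (7)·(4)·(-1)/[(6)·(3)·(-2)] = 7/9
L_3(3) = (7)·(4)·(1)/[(8)·(5)·(2)] = 7/20
Sum: 0 + (-7)·(-7/45) + (-2)·(7/9) + (-9)·(7/20) = -217/60

-217/60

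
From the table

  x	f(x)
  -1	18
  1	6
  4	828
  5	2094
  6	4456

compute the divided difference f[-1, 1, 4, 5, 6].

f[-1,1] = (6 - 18) / (1 - (-1)) = -6
f[1,4] = (828 - 6) / (4 - 1) = 274
f[4,5] = (2094 - 828) / (5 - 4) = 1266
f[5,6] = (4456 - 2094) / (6 - 5) = 2362
f[-1,1,4] = (274 - (-6)) / (4 - (-1)) = 56
f[1,4,5] = (1266 - 274) / (5 - 1) = 248
f[4,5,6] = (2362 - 1266) / (6 - 4) = 548
f[-1,1,4,5] = (248 - 56) / (5 - (-1)) = 32
f[1,4,5,6] = (548 - 248) / (6 - 1) = 60
f[-1,1,4,5,6] = (60 - 32) / (6 - (-1)) = 4

4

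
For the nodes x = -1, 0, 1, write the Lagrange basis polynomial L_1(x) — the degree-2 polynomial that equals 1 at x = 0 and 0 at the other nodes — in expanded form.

L_1(x) = -x^2 + 1

L_1(x) = (x + 1)(x - 1) / [(1)·(-1)]
       = (x^2 - 1) / (-1)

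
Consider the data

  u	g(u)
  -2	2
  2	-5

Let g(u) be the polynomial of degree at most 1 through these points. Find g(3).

-27/4

L_0(3) = (1)/[(-4)] = -1/4
L_1(3) = (5)/[(4)] = 5/4
Sum: 2·(-1/4) + (-5)·(5/4) = -27/4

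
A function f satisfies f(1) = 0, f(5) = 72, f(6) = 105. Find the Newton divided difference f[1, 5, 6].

f[1,5] = (72 - 0) / (5 - 1) = 18
f[5,6] = (105 - 72) / (6 - 5) = 33
f[1,5,6] = (33 - 18) / (6 - 1) = 3

3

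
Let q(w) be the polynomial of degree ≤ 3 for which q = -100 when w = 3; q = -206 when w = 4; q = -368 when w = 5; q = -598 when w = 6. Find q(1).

-8

L_0(1) = (-3)·(-4)·(-5)/[(-1)·(-2)·(-3)] = 10
L_1(1) = (-2)·(-4)·(-5)/[(1)·(-1)·(-2)] = -20
L_2(1) = (-2)·(-3)·(-5)/[(2)·(1)·(-1)] = 15
L_3(1) = (-2)·(-3)·(-4)/[(3)·(2)·(1)] = -4
Sum: (-100)·(10) + (-206)·(-20) + (-368)·(15) + (-598)·(-4) = -8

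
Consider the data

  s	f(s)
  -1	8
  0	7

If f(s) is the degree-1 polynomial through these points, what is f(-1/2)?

15/2

L_0(-1/2) = (-1/2)/[(-1)] = 1/2
L_1(-1/2) = (1/2)/[(1)] = 1/2
Sum: 8·(1/2) + 7·(1/2) = 15/2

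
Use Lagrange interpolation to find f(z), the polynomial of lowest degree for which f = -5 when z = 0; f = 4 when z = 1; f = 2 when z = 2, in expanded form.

f(z) = -(11/2)z^2 + (29/2)z - 5

Build the Lagrange basis polynomials:
L_0(z) = (z - 1)(z - 2) / [2] = (1/2)z^2 - (3/2)z + 1
L_1(z) = z(z - 2) / [-1] = -z^2 + 2z
L_2(z) = z(z - 1) / [2] = (1/2)z^2 - (1/2)z
f(z) = (-5)·L_0 + 4·L_1 + 2·L_2
  (-5)·L_0(z) = -(5/2)z^2 + (15/2)z - 5
  4·L_1(z) = -4z^2 + 8z
  2·L_2(z) = z^2 - z
Adding term by term: -(11/2)z^2 + (29/2)z - 5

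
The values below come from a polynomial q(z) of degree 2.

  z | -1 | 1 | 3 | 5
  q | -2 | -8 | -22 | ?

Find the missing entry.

The 3 known values determine q uniquely (degree ≤ 2).
L_0(5) = (4)·(2)/[(-2)·(-4)] = 1
L_1(5) = (6)·(2)/[(2)·(-2)] = -3
L_2(5) = (6)·(4)/[(4)·(2)] = 3
Sum: (-2)·(1) + (-8)·(-3) + (-22)·(3) = -44

-44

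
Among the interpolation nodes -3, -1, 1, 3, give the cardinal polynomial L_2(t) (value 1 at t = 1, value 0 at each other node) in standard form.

L_2(t) = -(1/16)t^3 - (1/16)t^2 + (9/16)t + 9/16

L_2(t) = (t + 3)(t + 1)(t - 3) / [(4)·(2)·(-2)]
       = (t^3 + t^2 - 9t - 9) / (-16)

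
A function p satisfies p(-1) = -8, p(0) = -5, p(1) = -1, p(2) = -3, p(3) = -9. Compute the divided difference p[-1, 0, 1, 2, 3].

3/8

p[-1,0] = (-5 - (-8)) / (0 - (-1)) = 3
p[0,1] = (-1 - (-5)) / (1 - 0) = 4
p[1,2] = (-3 - (-1)) / (2 - 1) = -2
p[2,3] = (-9 - (-3)) / (3 - 2) = -6
p[-1,0,1] = (4 - 3) / (1 - (-1)) = 1/2
p[0,1,2] = (-2 - 4) / (2 - 0) = -3
p[1,2,3] = (-6 - (-2)) / (3 - 1) = -2
p[-1,0,1,2] = (-3 - 1/2) / (2 - (-1)) = -7/6
p[0,1,2,3] = (-2 - (-3)) / (3 - 0) = 1/3
p[-1,0,1,2,3] = (1/3 - (-7/6)) / (3 - (-1)) = 3/8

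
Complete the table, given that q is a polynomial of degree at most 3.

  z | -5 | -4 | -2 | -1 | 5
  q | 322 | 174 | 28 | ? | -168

6

The 4 known values determine q uniquely (degree ≤ 3).
Evaluate each Lagrange basis at z = -1:
L_0(-1) = (3)·(1)·(-6)/[(-1)·(-3)·(-10)] = 3/5
L_1(-1) = (4)·(1)·(-6)/[(1)·(-2)·(-9)] = -4/3
L_2(-1) = (4)·(3)·(-6)/[(3)·(2)·(-7)] = 12/7
L_3(-1) = (4)·(3)·(1)/[(10)·(9)·(7)] = 2/105
Sum: 322·(3/5) + 174·(-4/3) + 28·(12/7) + (-168)·(2/105) = 6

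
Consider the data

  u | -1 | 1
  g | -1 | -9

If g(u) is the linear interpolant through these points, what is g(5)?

L_0(5) = (4)/[(-2)] = -2
L_1(5) = (6)/[(2)] = 3
Sum: (-1)·(-2) + (-9)·(3) = -25

-25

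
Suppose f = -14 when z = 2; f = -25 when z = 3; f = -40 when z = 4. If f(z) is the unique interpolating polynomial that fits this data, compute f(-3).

-19

L_0(-3) = (-6)·(-7)/[(-1)·(-2)] = 21
L_1(-3) = (-5)·(-7)/[(1)·(-1)] = -35
L_2(-3) = (-5)·(-6)/[(2)·(1)] = 15
Sum: (-14)·(21) + (-25)·(-35) + (-40)·(15) = -19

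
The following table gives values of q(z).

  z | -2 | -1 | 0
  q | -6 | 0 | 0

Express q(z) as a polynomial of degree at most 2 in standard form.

Build the Lagrange basis polynomials:
L_0(z) = (z + 1)z / [2] = (1/2)z^2 + (1/2)z
L_1(z) = (z + 2)z / [-1] = -z^2 - 2z
L_2(z) = (z + 2)(z + 1) / [2] = (1/2)z^2 + (3/2)z + 1
q(z) = (-6)·L_0 + 0·L_1 + 0·L_2
  (-6)·L_0(z) = -3z^2 - 3z
  0·L_1(z) = 0
  0·L_2(z) = 0
Adding term by term: -3z^2 - 3z

q(z) = -3z^2 - 3z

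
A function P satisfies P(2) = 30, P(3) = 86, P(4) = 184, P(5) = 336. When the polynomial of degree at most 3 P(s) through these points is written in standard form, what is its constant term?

Build the Lagrange basis polynomials:
L_0(s) = (s - 3)(s - 4)(s - 5) / [-6] = -(1/6)s^3 + 2s^2 - (47/6)s + 10
L_1(s) = (s - 2)(s - 4)(s - 5) / [2] = (1/2)s^3 - (11/2)s^2 + 19s - 20
L_2(s) = (s - 2)(s - 3)(s - 5) / [-2] = -(1/2)s^3 + 5s^2 - (31/2)s + 15
L_3(s) = (s - 2)(s - 3)(s - 4) / [6] = (1/6)s^3 - (3/2)s^2 + (13/3)s - 4
P(s) = 30·L_0 + 86·L_1 + 184·L_2 + 336·L_3
Only the constant term is needed; take it from each L_i and combine:
30·(10) + 86·(-20) + 184·(15) + 336·(-4) = -4

-4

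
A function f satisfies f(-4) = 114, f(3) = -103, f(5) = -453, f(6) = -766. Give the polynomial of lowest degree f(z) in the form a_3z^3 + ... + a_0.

L_0(z) = (z - 3)(z - 5)(z - 6) / [-630] = -(1/630)z^3 + (1/45)z^2 - (1/10)z + 1/7
L_1(z) = (z + 4)(z - 5)(z - 6) / [42] = (1/42)z^3 - (1/6)z^2 - (1/3)z + 20/7
L_2(z) = (z + 4)(z - 3)(z - 6) / [-18] = -(1/18)z^3 + (5/18)z^2 + z - 4
L_3(z) = (z + 4)(z - 3)(z - 5) / [30] = (1/30)z^3 - (2/15)z^2 - (17/30)z + 2
f(z) = 114·L_0 + (-103)·L_1 + (-453)·L_2 + (-766)·L_3
  114·L_0(z) = -(19/105)z^3 + (38/15)z^2 - (57/5)z + 114/7
  (-103)·L_1(z) = -(103/42)z^3 + (103/6)z^2 + (103/3)z - 2060/7
  (-453)·L_2(z) = (151/6)z^3 - (755/6)z^2 - 453z + 1812
  (-766)·L_3(z) = -(383/15)z^3 + (1532/15)z^2 + (6511/15)z - 1532
Adding term by term: -3z^3 - 4z^2 + 4z + 2

f(z) = -3z^3 - 4z^2 + 4z + 2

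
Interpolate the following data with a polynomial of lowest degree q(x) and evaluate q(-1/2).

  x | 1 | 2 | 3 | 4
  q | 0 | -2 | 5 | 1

509/8

L_0(-1/2) = (-5/2)·(-7/2)·(-9/2)/[(-1)·(-2)·(-3)] = 105/16
L_1(-1/2) = (-3/2)·(-7/2)·(-9/2)/[(1)·(-1)·(-2)] = -189/16
L_2(-1/2) = (-3/2)·(-5/2)·(-9/2)/[(2)·(1)·(-1)] = 135/16
L_3(-1/2) = (-3/2)·(-5/2)·(-7/2)/[(3)·(2)·(1)] = -35/16
Sum: 0 + (-2)·(-189/16) + 5·(135/16) + 1·(-35/16) = 509/8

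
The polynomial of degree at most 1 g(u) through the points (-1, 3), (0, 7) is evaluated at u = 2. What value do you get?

15

L_0(2) = (2)/[(-1)] = -2
L_1(2) = (3)/[(1)] = 3
Sum: 3·(-2) + 7·(3) = 15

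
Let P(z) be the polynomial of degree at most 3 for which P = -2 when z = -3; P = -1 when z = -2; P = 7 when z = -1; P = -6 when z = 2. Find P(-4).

Evaluate each Lagrange basis at z = -4:
L_0(-4) = (-2)·(-3)·(-6)/[(-1)·(-2)·(-5)] = 18/5
L_1(-4) = (-1)·(-3)·(-6)/[(1)·(-1)·(-4)] = -9/2
L_2(-4) = (-1)·(-2)·(-6)/[(2)·(1)·(-3)] = 2
L_3(-4) = (-1)·(-2)·(-3)/[(5)·(4)·(3)] = -1/10
Sum: (-2)·(18/5) + (-1)·(-9/2) + 7·(2) + (-6)·(-1/10) = 119/10

119/10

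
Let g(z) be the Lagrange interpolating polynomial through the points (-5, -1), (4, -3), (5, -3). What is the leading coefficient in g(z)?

The leading coefficient equals the top divided difference g[-5,4,5].
g[-5,4] = (-3 - (-1)) / (4 - (-5)) = -2/9
g[4,5] = (-3 - (-3)) / (5 - 4) = 0
g[-5,4,5] = (0 - (-2/9)) / (5 - (-5)) = 1/45

1/45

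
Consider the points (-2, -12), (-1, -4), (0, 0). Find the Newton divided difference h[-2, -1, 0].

h[-2,-1] = (-4 - (-12)) / (-1 - (-2)) = 8
h[-1,0] = (0 - (-4)) / (0 - (-1)) = 4
h[-2,-1,0] = (4 - 8) / (0 - (-2)) = -2

-2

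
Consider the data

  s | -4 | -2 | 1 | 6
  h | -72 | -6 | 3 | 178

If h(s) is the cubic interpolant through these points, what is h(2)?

Using Newton's divided-difference form:
h[-4,-2] = (-6 - (-72)) / (-2 - (-4)) = 33
h[-2,1] = (3 - (-6)) / (1 - (-2)) = 3
h[1,6] = (178 - 3) / (6 - 1) = 35
h[-4,-2,1] = (3 - 33) / (1 - (-4)) = -6
h[-2,1,6] = (35 - 3) / (6 - (-2)) = 4
h[-4,-2,1,6] = (4 - (-6)) / (6 - (-4)) = 1
h(2) = -72 + 33·(6) + (-6)·(6)·(4) + 1·(6)·(4)·(1) = 6

6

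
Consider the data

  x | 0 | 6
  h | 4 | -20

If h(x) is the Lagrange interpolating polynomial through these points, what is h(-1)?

L_0(-1) = (-7)/[(-6)] = 7/6
L_1(-1) = (-1)/[(6)] = -1/6
Sum: 4·(7/6) + (-20)·(-1/6) = 8

8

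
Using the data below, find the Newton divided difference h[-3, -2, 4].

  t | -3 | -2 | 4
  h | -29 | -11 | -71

h[-3,-2] = (-11 - (-29)) / (-2 - (-3)) = 18
h[-2,4] = (-71 - (-11)) / (4 - (-2)) = -10
h[-3,-2,4] = (-10 - 18) / (4 - (-3)) = -4

-4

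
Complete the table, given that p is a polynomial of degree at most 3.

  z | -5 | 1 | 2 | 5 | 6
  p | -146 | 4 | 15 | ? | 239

The 4 known values determine p uniquely (degree ≤ 3).
L_0(5) = (4)·(3)·(-1)/[(-6)·(-7)·(-11)] = 2/77
L_1(5) = (10)·(3)·(-1)/[(6)·(-1)·(-5)] = -1
L_2(5) = (10)·(4)·(-1)/[(7)·(1)·(-4)] = 10/7
L_3(5) = (10)·(4)·(3)/[(11)·(5)·(4)] = 6/11
Sum: (-146)·(2/77) + 4·(-1) + 15·(10/7) + 239·(6/11) = 144

144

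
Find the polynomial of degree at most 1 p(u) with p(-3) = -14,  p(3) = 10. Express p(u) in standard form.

p(u) = 4u - 2

Build the Lagrange basis polynomials:
L_0(u) = (u - 3) / [-6] = -(1/6)u + 1/2
L_1(u) = (u + 3) / [6] = (1/6)u + 1/2
p(u) = (-14)·L_0 + 10·L_1
  (-14)·L_0(u) = (7/3)u - 7
  10·L_1(u) = (5/3)u + 5
Adding term by term: 4u - 2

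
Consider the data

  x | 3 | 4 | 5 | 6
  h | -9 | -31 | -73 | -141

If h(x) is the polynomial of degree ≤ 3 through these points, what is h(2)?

Evaluate each Lagrange basis at x = 2:
L_0(2) = (-2)·(-3)·(-4)/[(-1)·(-2)·(-3)] = 4
L_1(2) = (-1)·(-3)·(-4)/[(1)·(-1)·(-2)] = -6
L_2(2) = (-1)·(-2)·(-4)/[(2)·(1)·(-1)] = 4
L_3(2) = (-1)·(-2)·(-3)/[(3)·(2)·(1)] = -1
Sum: (-9)·(4) + (-31)·(-6) + (-73)·(4) + (-141)·(-1) = -1

-1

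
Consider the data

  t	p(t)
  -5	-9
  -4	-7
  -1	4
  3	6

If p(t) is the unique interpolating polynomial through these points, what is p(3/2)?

16463/1792

Using Newton's divided-difference form:
p[-5,-4] = (-7 - (-9)) / (-4 - (-5)) = 2
p[-4,-1] = (4 - (-7)) / (-1 - (-4)) = 11/3
p[-1,3] = (6 - 4) / (3 - (-1)) = 1/2
p[-5,-4,-1] = (11/3 - 2) / (-1 - (-5)) = 5/12
p[-4,-1,3] = (1/2 - 11/3) / (3 - (-4)) = -19/42
p[-5,-4,-1,3] = (-19/42 - 5/12) / (3 - (-5)) = -73/672
p(3/2) = -9 + 2·(13/2) + (5/12)·(13/2)·(11/2) + (-73/672)·(13/2)·(11/2)·(5/2) = 16463/1792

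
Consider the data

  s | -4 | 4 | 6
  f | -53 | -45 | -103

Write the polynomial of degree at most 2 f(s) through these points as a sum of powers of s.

L_0(s) = (s - 4)(s - 6) / [80] = (1/80)s^2 - (1/8)s + 3/10
L_1(s) = (s + 4)(s - 6) / [-16] = -(1/16)s^2 + (1/8)s + 3/2
L_2(s) = (s + 4)(s - 4) / [20] = (1/20)s^2 - 4/5
f(s) = (-53)·L_0 + (-45)·L_1 + (-103)·L_2
  (-53)·L_0(s) = -(53/80)s^2 + (53/8)s - 159/10
  (-45)·L_1(s) = (45/16)s^2 - (45/8)s - 135/2
  (-103)·L_2(s) = -(103/20)s^2 + 412/5
Adding term by term: -3s^2 + s - 1

f(s) = -3s^2 + s - 1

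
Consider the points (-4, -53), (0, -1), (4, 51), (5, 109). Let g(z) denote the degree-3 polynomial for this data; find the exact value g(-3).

-19

Evaluate each Lagrange basis at z = -3:
L_0(-3) = (-3)·(-7)·(-8)/[(-4)·(-8)·(-9)] = 7/12
L_1(-3) = (1)·(-7)·(-8)/[(4)·(-4)·(-5)] = 7/10
L_2(-3) = (1)·(-3)·(-8)/[(8)·(4)·(-1)] = -3/4
L_3(-3) = (1)·(-3)·(-7)/[(9)·(5)·(1)] = 7/15
Sum: (-53)·(7/12) + (-1)·(7/10) + 51·(-3/4) + 109·(7/15) = -19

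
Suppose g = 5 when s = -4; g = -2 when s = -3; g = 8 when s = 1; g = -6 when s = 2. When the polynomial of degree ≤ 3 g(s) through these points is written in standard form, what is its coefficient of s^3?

-13/15

The leading coefficient equals the top divided difference g[-4,-3,1,2].
g[-4,-3] = (-2 - 5) / (-3 - (-4)) = -7
g[-3,1] = (8 - (-2)) / (1 - (-3)) = 5/2
g[1,2] = (-6 - 8) / (2 - 1) = -14
g[-4,-3,1] = (5/2 - (-7)) / (1 - (-4)) = 19/10
g[-3,1,2] = (-14 - 5/2) / (2 - (-3)) = -33/10
g[-4,-3,1,2] = (-33/10 - 19/10) / (2 - (-4)) = -13/15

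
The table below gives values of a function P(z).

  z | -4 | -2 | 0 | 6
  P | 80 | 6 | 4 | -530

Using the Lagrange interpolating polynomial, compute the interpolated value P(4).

-168

L_0(4) = (6)·(4)·(-2)/[(-2)·(-4)·(-10)] = 3/5
L_1(4) = (8)·(4)·(-2)/[(2)·(-2)·(-8)] = -2
L_2(4) = (8)·(6)·(-2)/[(4)·(2)·(-6)] = 2
L_3(4) = (8)·(6)·(4)/[(10)·(8)·(6)] = 2/5
Sum: 80·(3/5) + 6·(-2) + 4·(2) + (-530)·(2/5) = -168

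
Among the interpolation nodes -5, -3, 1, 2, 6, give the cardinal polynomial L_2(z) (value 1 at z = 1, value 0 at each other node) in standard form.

L_2(z) = (z + 5)(z + 3)(z - 2)(z - 6) / [(6)·(4)·(-1)·(-5)]
       = (z^4 - 37z^2 - 24z + 180) / (120)

L_2(z) = (1/120)z^4 - (37/120)z^2 - (1/5)z + 3/2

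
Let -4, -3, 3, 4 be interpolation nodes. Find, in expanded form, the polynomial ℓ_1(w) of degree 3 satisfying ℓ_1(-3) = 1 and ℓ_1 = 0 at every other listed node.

ℓ_1(w) = (1/42)w^3 - (1/14)w^2 - (8/21)w + 8/7

ℓ_1(w) = (w + 4)(w - 3)(w - 4) / [(1)·(-6)·(-7)]
       = (w^3 - 3w^2 - 16w + 48) / (42)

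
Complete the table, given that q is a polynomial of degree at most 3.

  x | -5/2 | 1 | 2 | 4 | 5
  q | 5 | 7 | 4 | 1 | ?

The 4 known values determine q uniquely (degree ≤ 3).
L_0(5) = (4)·(3)·(1)/[(-7/2)·(-9/2)·(-13/2)] = -32/273
L_1(5) = (15/2)·(3)·(1)/[(7/2)·(-1)·(-3)] = 15/7
L_2(5) = (15/2)·(4)·(1)/[(9/2)·(1)·(-2)] = -10/3
L_3(5) = (15/2)·(4)·(3)/[(13/2)·(3)·(2)] = 30/13
Sum: 5·(-32/273) + 7·(15/7) + 4·(-10/3) + 1·(30/13) = 925/273

925/273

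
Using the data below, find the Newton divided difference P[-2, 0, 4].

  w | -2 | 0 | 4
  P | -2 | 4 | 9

-7/24

P[-2,0] = (4 - (-2)) / (0 - (-2)) = 3
P[0,4] = (9 - 4) / (4 - 0) = 5/4
P[-2,0,4] = (5/4 - 3) / (4 - (-2)) = -7/24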